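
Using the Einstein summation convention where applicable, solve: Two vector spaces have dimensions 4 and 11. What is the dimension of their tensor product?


The dimension of a tensor product is the product of dimensions.
dim(V) = 4, dim(W) = 11
dim(V (x) W) = 4 * 11 = 44

44


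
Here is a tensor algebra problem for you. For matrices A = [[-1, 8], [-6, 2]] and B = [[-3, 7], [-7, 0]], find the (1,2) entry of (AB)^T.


(AB)^T_{ij} = (AB)_{ji} = sum_k A_{jk} B_{ki}.
For i=1, j=2 we need (AB)_{21}:
A_{21} * B_{11} = -6 * -3 = 18
A_{22} * B_{21} = 2 * -7 = -14
Sum = 18 + -14 = 4

4


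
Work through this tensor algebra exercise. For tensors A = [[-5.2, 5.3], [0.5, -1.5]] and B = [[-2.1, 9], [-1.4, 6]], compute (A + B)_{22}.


Tensor addition is component-wise: (A + B)_{ij} = A_{ij} + B_{ij}.
A_{22} = -1.5
B_{22} = 6
(A + B)_{22} = -1.5 + 6 = 4.5

4.5


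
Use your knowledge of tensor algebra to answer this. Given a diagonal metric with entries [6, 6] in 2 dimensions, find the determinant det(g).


For a diagonal metric, the determinant is the product of diagonal entries.
Diagonal entries: 6, 6
det(g) = 6 * 6 = 36

36


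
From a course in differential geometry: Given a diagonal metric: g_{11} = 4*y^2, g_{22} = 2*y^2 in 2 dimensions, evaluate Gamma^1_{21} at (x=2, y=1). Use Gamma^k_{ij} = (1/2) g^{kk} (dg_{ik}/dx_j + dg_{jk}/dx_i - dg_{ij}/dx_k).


For a diagonal metric, Gamma^k_{ij} = (1/2) g^{kk} (dg_{ik}/dx_j + dg_{jk}/dx_i - dg_{ij}/dx_k).
The metric is diagonal, so g_{ab} = 0 for a != b.
At the given point: g_{11} = 4, g_{22} = 2
g^{11} = 1/4
dg_{21}/dx_1 = 0 (off-diagonal)
dg_{11}/dx_2 = dg_{11}/dx_2 = 8
dg_{21}/dx_1 = 0 (off-diagonal)
Numerator = 0 + 8 - 0 = 8
Gamma^1_{21} = 8 / (2 * 4) = 1

1


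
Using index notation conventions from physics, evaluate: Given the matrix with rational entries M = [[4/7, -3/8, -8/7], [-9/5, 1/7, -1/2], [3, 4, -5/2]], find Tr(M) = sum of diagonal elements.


The trace is the sum of diagonal entries.
Diagonal: M[1,1] = 4/7, M[2,2] = 1/7, M[3,3] = -5/2
Tr(M) = 4/7 + 1/7 + -5/2
Computing step by step:
After adding M[1,1]: 4/7
After adding M[2,2]: 5/7
After adding M[3,3]: -25/14
Tr(M) = -25/14

-25/14


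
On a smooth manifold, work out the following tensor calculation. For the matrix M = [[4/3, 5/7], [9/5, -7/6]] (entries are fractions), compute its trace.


The trace is the sum of diagonal entries.
Diagonal: M[1,1] = 4/3, M[2,2] = -7/6
Tr(M) = 4/3 + -7/6
Computing step by step:
After adding M[1,1]: 4/3
After adding M[2,2]: 1/6
Tr(M) = 1/6

1/6


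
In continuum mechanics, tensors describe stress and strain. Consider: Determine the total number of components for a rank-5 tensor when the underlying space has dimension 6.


The number of components of a rank-r tensor in d dimensions is d^r.
Here d = 6 and r = 5.
6^5 = 7776

7776


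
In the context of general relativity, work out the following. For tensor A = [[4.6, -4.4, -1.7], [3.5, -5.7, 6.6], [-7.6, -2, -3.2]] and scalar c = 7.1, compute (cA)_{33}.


Scalar multiplication: (cA)_{ij} = c * A_{ij}.
c = 7.1
A_{33} = -3.2
(cA)_{33} = 7.1 * -3.2 = -22.72

-22.72


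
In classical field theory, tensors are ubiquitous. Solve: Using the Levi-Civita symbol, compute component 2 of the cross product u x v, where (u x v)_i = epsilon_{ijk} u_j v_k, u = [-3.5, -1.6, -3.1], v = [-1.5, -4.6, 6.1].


(u x v)_2 = sum_{j,k} epsilon_{2jk} u_j v_k. Only permutations of (1,2,3) contribute; the two non-zero terms are:
eps_{213} u_1 v_3 = -1 * -3.5 * 6.1 = 21.35
eps_{231} u_3 v_1 = 1 * -3.1 * -1.5 = 4.65
(u x v)_2 = 26

26


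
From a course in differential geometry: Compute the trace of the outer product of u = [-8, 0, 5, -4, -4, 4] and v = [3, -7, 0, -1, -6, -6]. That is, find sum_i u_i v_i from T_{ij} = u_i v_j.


The outer product gives T_{ij} = u_i v_j.
The trace (contraction) is Tr(T) = sum_i T_{ii} = sum_i u_i v_i.
Diagonal entries:
T_{11} = u_1 * v_1 = -8 * 3 = -24
T_{22} = u_2 * v_2 = 0 * -7 = 0
T_{33} = u_3 * v_3 = 5 * 0 = 0
T_{44} = u_4 * v_4 = -4 * -1 = 4
T_{55} = u_5 * v_5 = -4 * -6 = 24
T_{66} = u_6 * v_6 = 4 * -6 = -24
Tr(T) = -24 + 0 + 0 + 4 + 24 + -24 = -20

-20


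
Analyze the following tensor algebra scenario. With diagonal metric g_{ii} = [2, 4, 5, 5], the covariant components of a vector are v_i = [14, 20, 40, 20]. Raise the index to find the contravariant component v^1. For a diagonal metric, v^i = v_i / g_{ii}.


To raise an index with a diagonal metric: v^i = v_i / g_{ii}.
For index 1: v_1 = 14, g_{11} = 2
v^1 = 14 / 2 = 7

7


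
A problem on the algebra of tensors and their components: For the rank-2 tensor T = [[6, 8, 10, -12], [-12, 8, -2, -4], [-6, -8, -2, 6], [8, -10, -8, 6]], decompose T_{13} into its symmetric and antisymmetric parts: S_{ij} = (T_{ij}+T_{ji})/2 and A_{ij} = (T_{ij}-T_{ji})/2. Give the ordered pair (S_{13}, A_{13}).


T_{13} = 10
T_{31} = -6
S_{13} = (10 + -6)/2 = 4/2 = 2
A_{13} = (10 - -6)/2 = 16/2 = 8
Check: S + A = 2 + 8 = 10 = T_{13}.

(2, 8)


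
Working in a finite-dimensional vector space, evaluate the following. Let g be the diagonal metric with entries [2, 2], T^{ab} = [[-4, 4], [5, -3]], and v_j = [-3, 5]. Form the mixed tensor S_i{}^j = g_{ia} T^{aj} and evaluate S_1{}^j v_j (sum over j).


Step 1: lower the first index. For a diagonal metric, g_{ia} T^{aj} = g_{ii} T^{ij} (no sum on i).
g_{11} = 2
S_1{}^1 = 2 * T^{11} = 2 * -4 = -8
S_1{}^2 = 2 * T^{12} = 2 * 4 = 8
Step 2: contract S_1{}^j with v_j.
S_1{}^1 * v_1 = -8 * -3 = 24
S_1{}^2 * v_2 = 8 * 5 = 40
Result = 24 + 40 = 64

64


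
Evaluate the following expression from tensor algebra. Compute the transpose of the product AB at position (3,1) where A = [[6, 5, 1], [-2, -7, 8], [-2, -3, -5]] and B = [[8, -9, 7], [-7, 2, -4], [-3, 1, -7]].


(AB)^T_{ij} = (AB)_{ji} = sum_k A_{jk} B_{ki}.
For i=3, j=1 we need (AB)_{13}:
A_{11} * B_{13} = 6 * 7 = 42
A_{12} * B_{23} = 5 * -4 = -20
A_{13} * B_{33} = 1 * -7 = -7
Sum = 42 + -20 + -7 = 15

15


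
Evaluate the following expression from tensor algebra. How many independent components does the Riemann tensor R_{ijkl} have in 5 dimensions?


The Riemann tensor in d dimensions has d^2(d^2 - 1)/12 independent components.
d = 5, so d^2 = 25
d^2 - 1 = 24
d^2(d^2 - 1) = 25 * 24 = 600
Divide by 12: 600 / 12 = 50

50


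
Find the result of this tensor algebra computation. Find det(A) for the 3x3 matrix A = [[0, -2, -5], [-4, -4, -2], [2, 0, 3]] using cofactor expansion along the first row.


Expanding along the first row, det(A) = a11*M_11 - a12*M_12 + a13*M_13, where M_1j is the (1,j) minor.
Minor M_11 = -4*3 - -2*0 = -12
Minor M_12 = -4*3 - -2*2 = -8
Minor M_13 = -4*0 - -4*2 = 8
det = 0*(-12) - -2*(-8) + -5*(8)
    = 0 - 16 + -40
    = -56

-56


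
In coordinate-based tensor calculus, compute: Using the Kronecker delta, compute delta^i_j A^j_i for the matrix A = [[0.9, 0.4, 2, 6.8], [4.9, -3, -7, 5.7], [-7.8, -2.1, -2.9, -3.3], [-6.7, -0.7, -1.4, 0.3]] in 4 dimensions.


The contraction (trace) of a rank-2 tensor is the sum of its diagonal elements.
Diagonal entries: A[1,1] = 0.9, A[2,2] = -3, A[3,3] = -2.9, A[4,4] = 0.3
Tr(A) = 0.9 + -3 + -2.9 + 0.3 = -4.7

-4.7


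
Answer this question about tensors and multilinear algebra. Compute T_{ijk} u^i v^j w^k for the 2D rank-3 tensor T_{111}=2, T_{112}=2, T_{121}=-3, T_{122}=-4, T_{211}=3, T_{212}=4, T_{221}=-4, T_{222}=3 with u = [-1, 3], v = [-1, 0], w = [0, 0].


S = sum over i,j,k of T_{ijk} u_i v_j w_k. Expanding all 8 terms:
T_{111}*u_1*v_1*w_1 = 2*-1*-1*0 = 0  (running total: 0)
T_{112}*u_1*v_1*w_2 = 2*-1*-1*0 = 0  (running total: 0)
T_{121}*u_1*v_2*w_1 = -3*-1*0*0 = 0  (running total: 0)
T_{122}*u_1*v_2*w_2 = -4*-1*0*0 = 0  (running total: 0)
T_{211}*u_2*v_1*w_1 = 3*3*-1*0 = 0  (running total: 0)
T_{212}*u_2*v_1*w_2 = 4*3*-1*0 = 0  (running total: 0)
T_{221}*u_2*v_2*w_1 = -4*3*0*0 = 0  (running total: 0)
T_{222}*u_2*v_2*w_2 = 3*3*0*0 = 0  (running total: 0)
S = 0

0


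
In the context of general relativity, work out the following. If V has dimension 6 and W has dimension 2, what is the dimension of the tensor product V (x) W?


The dimension of a tensor product is the product of dimensions.
dim(V) = 6, dim(W) = 2
dim(V (x) W) = 6 * 2 = 12

12


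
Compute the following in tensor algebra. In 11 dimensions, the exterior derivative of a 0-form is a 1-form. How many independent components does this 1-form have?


The exterior derivative of a p-form is a (p+1)-form.
Its number of independent components is C(n, p+1).
n = 11, p+1 = 1
C(11, 1) = 11

11


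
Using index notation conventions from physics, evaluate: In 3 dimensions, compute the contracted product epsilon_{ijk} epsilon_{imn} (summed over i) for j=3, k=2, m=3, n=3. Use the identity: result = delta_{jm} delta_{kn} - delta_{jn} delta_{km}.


Using the identity: epsilon_{ijk} epsilon_{imn} = delta_{jm} delta_{kn} - delta_{jn} delta_{km}.
delta_{33} = 1
delta_{23} = 0
delta_{33} = 1
delta_{23} = 0
Result = 1 * 0 - 1 * 0 = 0 - 0 = 0

0


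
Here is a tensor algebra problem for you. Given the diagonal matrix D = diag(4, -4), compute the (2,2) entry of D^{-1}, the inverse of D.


For a diagonal matrix, the inverse has entries (D^{-1})_{ii} = 1/d_{ii}.
The diagonal entries are: d_{11} = 4, d_{22} = -4
We need (D^{-1})_{22} = 1/d_{22} = 1/-4 = -1/4

-1/4


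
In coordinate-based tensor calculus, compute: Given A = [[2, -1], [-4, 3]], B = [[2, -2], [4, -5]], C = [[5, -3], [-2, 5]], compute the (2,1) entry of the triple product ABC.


(ABC)_{21} = sum_m (AB)_{2m} C_{m1}. First compute row 2 of AB.
(AB)_{21} = -4*2 + 3*4 = 4
(AB)_{22} = -4*-2 + 3*-5 = -7
Now contract with column 1 of C:
(AB)_{21} * C_{11} = 4 * 5 = 20
(AB)_{22} * C_{21} = -7 * -2 = 14
(ABC)_{21} = 20 + 14 = 34

34


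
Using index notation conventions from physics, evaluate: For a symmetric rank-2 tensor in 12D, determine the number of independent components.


A symmetric rank-2 tensor in d dimensions has d(d+1)/2 independent components.
d = 12
d(d+1)/2 = 12 * 13 / 2 = 156 / 2 = 78

78


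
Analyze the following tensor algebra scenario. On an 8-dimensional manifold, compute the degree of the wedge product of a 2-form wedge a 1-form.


The degree of a wedge product is the sum of the degrees of the individual forms.
Degrees: 2, 1
Total degree = 2 + 1 = 3

3


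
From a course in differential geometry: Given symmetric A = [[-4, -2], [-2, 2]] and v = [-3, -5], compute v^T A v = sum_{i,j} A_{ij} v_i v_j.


First compute Av:
(Av)_1 = -4*-3 + -2*-5 = 22
(Av)_2 = -2*-3 + 2*-5 = -4
Av = [22, -4]
Then v^T (Av) = -3*22 + -5*-4
= -66 + 20 = -46

-46


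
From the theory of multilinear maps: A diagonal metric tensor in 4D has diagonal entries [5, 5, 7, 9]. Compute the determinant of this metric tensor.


For a diagonal metric, the determinant is the product of diagonal entries.
Diagonal entries: 5, 5, 7, 9
det(g) = 5 * 5 * 7 * 9 = 1575

1575


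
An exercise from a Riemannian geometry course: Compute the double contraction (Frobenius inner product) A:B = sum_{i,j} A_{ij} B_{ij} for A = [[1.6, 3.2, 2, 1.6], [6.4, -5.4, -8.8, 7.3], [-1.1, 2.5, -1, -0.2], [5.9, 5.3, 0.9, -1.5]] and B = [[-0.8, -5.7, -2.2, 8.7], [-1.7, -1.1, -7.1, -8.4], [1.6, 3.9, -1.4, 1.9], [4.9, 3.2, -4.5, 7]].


A:B = sum over all i,j of A_{ij} * B_{ij}.
Row 1: 1.6*-0.8=-1.28, 3.2*-5.7=-18.24, 2*-2.2=-4.4, 1.6*8.7=13.92 => row sum = -10
Row 2: 6.4*-1.7=-10.88, -5.4*-1.1=5.94, -8.8*-7.1=62.48, 7.3*-8.4=-61.32 => row sum = -3.78
Row 3: -1.1*1.6=-1.76, 2.5*3.9=9.75, -1*-1.4=1.4, -0.2*1.9=-0.38 => row sum = 9.01
Row 4: 5.9*4.9=28.91, 5.3*3.2=16.96, 0.9*-4.5=-4.05, -1.5*7=-10.5 => row sum = 31.32
Total = -10 + -3.78 + 9.01 + 31.32 = 26.55

26.55


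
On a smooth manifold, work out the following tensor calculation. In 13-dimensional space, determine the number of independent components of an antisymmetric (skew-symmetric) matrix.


An antisymmetric rank-2 tensor satisfies A_{ij} = -A_{ji}, so diagonal entries are zero.
The independent components are the upper-triangular entries: C(n, 2) = n(n-1)/2.
n = 13
C(13, 2) = 13 * 12 / 2 = 156 / 2 = 78

78


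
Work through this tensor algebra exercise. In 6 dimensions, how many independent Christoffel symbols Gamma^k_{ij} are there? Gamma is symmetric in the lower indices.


Christoffel symbols Gamma^k_{ij} are symmetric in i,j, so there are d * d(d+1)/2 independent symbols.
d = 6
d(d+1)/2 = 6 * 7 / 2 = 21
Total = 6 * 21 = 126

126


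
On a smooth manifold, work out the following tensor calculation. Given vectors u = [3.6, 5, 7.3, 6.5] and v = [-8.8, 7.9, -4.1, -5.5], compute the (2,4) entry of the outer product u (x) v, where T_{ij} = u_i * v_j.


The outer product entry T_{ij} = u_i * v_j.
We need i=2, j=4.
u_2 = 5, v_4 = -5.5
T_{2,4} = 5 * -5.5 = -27.5

-27.5


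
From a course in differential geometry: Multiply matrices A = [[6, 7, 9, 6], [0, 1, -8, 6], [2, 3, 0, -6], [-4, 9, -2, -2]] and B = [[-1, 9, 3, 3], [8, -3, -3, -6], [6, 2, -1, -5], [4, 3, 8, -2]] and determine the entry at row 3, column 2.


(AB)_{ij} = sum_k A_{ik} B_{kj}.
For i=3, j=2:
A_{31} * B_{12} = 2 * 9 = 18
A_{32} * B_{22} = 3 * -3 = -9
A_{33} * B_{32} = 0 * 2 = 0
A_{34} * B_{42} = -6 * 3 = -18
Sum = 18 + -9 + 0 + -18 = -9

-9


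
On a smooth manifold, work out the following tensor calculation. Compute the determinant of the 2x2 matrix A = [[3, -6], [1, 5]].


For a 2x2 matrix [[a, b], [c, d]], det = a*d - b*c.
a = 3, b = -6, c = 1, d = 5
a*d = 3 * 5 = 15
b*c = -6 * 1 = -6
det = 15 - -6 = 21

21


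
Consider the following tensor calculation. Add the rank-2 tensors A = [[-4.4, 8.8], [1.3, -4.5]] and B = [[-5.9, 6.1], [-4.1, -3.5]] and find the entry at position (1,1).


Tensor addition is component-wise: (A + B)_{ij} = A_{ij} + B_{ij}.
A_{11} = -4.4
B_{11} = -5.9
(A + B)_{11} = -4.4 + -5.9 = -10.3

-10.3


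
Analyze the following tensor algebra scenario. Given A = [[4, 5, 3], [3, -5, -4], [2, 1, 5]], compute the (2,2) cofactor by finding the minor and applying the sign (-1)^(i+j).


To find cofactor C_{22}, delete row 2 and column 2.
The resulting 2x2 submatrix is: [[4, 3], [2, 5]]
Minor M_{22} = 4*5 - 3*2
  = 20 - 6 = 14
Sign = (-1)^(2+2) = (-1)^4 = 1
Cofactor C_{22} = 1 * 14 = 14

14


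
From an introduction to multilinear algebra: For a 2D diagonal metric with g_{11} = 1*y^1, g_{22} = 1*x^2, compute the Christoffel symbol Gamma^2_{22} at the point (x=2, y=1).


For a diagonal metric, Gamma^k_{ij} = (1/2) g^{kk} (dg_{ik}/dx_j + dg_{jk}/dx_i - dg_{ij}/dx_k).
The metric is diagonal, so g_{ab} = 0 for a != b.
At the given point: g_{11} = 1, g_{22} = 4
g^{22} = 1/4
dg_{22}/dx_2 = dg_{22}/dx_2 = 0
dg_{22}/dx_2 = dg_{22}/dx_2 = 0
dg_{22}/dx_2 = dg_{22}/dx_2 = 0
Numerator = 0 + 0 - 0 = 0
Gamma^2_{22} = 0 / (2 * 4) = 0

0


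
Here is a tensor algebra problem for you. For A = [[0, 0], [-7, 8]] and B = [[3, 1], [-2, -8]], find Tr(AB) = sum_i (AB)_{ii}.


Tr(AB) = sum_i (AB)_{ii} where (AB)_{ii} = sum_k A_{ik} B_{ki}.
(AB)_{11} = 0*3 + 0*-2 = 0
(AB)_{22} = -7*1 + 8*-8 = -71
Tr(AB) = 0 + -71 = -71

-71


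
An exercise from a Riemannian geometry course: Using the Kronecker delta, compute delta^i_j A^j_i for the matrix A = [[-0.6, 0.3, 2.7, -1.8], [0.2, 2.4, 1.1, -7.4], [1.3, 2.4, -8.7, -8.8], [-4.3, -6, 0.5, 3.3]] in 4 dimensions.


The contraction (trace) of a rank-2 tensor is the sum of its diagonal elements.
Diagonal entries: A[1,1] = -0.6, A[2,2] = 2.4, A[3,3] = -8.7, A[4,4] = 3.3
Tr(A) = -0.6 + 2.4 + -8.7 + 3.3 = -3.6

-3.6


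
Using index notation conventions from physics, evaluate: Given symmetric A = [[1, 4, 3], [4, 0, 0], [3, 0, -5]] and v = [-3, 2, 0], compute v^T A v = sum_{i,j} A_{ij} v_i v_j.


First compute Av:
(Av)_1 = 1*-3 + 4*2 + 3*0 = 5
(Av)_2 = 4*-3 + 0*2 + 0*0 = -12
(Av)_3 = 3*-3 + 0*2 + -5*0 = -9
Av = [5, -12, -9]
Then v^T (Av) = -3*5 + 2*-12 + 0*-9
= -15 + -24 + 0 = -39

-39


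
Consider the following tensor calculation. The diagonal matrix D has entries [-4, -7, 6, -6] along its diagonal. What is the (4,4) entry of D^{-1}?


For a diagonal matrix, the inverse has entries (D^{-1})_{ii} = 1/d_{ii}.
The diagonal entries are: d_{11} = -4, d_{22} = -7, d_{33} = 6, d_{44} = -6
We need (D^{-1})_{44} = 1/d_{44} = 1/-6 = -1/6

-1/6


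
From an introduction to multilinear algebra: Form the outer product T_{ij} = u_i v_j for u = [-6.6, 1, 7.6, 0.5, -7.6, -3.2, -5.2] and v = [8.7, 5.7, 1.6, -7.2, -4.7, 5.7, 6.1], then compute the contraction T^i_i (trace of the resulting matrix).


The outer product gives T_{ij} = u_i v_j.
The trace (contraction) is Tr(T) = sum_i T_{ii} = sum_i u_i v_i.
Diagonal entries:
T_{11} = u_1 * v_1 = -6.6 * 8.7 = -57.42
T_{22} = u_2 * v_2 = 1 * 5.7 = 5.7
T_{33} = u_3 * v_3 = 7.6 * 1.6 = 12.16
T_{44} = u_4 * v_4 = 0.5 * -7.2 = -3.6
T_{55} = u_5 * v_5 = -7.6 * -4.7 = 35.72
T_{66} = u_6 * v_6 = -3.2 * 5.7 = -18.24
T_{77} = u_7 * v_7 = -5.2 * 6.1 = -31.72
Tr(T) = -57.42 + 5.7 + 12.16 + -3.6 + 35.72 + -18.24 + -31.72 = -57.4

-57.4


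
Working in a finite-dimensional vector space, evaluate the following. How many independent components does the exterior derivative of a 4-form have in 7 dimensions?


The exterior derivative of a p-form is a (p+1)-form.
Its number of independent components is C(n, p+1).
n = 7, p+1 = 5
C(7, 5) = 21

21


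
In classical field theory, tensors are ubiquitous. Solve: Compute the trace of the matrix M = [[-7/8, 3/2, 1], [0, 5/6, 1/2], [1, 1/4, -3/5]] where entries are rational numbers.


The trace is the sum of diagonal entries.
Diagonal: M[1,1] = -7/8, M[2,2] = 5/6, M[3,3] = -3/5
Tr(M) = -7/8 + 5/6 + -3/5
Computing step by step:
After adding M[1,1]: -7/8
After adding M[2,2]: -1/24
After adding M[3,3]: -77/120
Tr(M) = -77/120

-77/120


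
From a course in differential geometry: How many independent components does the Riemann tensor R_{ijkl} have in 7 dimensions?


The Riemann tensor in d dimensions has d^2(d^2 - 1)/12 independent components.
d = 7, so d^2 = 49
d^2 - 1 = 48
d^2(d^2 - 1) = 49 * 48 = 2352
Divide by 12: 2352 / 12 = 196

196


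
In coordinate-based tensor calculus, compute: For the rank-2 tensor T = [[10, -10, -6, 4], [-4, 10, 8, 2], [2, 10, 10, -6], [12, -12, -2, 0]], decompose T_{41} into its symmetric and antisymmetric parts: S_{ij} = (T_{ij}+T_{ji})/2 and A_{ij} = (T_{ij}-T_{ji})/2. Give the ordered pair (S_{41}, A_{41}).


T_{41} = 12
T_{14} = 4
S_{41} = (12 + 4)/2 = 16/2 = 8
A_{41} = (12 - 4)/2 = 8/2 = 4
Check: S + A = 8 + 4 = 12 = T_{41}.

(8, 4)


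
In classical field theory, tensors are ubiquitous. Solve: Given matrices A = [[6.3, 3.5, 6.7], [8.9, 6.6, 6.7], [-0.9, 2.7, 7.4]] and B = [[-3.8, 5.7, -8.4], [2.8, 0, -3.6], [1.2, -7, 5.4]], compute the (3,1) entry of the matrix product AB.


(AB)_{ij} = sum_k A_{ik} B_{kj}.
For i=3, j=1:
A_{31} * B_{11} = -0.9 * -3.8 = 3.42
A_{32} * B_{21} = 2.7 * 2.8 = 7.56
A_{33} * B_{31} = 7.4 * 1.2 = 8.88
Sum = 3.42 + 7.56 + 8.88 = 19.86

19.86


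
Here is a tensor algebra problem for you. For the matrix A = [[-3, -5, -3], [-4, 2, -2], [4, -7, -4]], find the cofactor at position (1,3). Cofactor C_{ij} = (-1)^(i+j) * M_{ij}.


To find cofactor C_{13}, delete row 1 and column 3.
The resulting 2x2 submatrix is: [[-4, 2], [4, -7]]
Minor M_{13} = -4*-7 - 2*4
  = 28 - 8 = 20
Sign = (-1)^(1+3) = (-1)^4 = 1
Cofactor C_{13} = 1 * 20 = 20

20


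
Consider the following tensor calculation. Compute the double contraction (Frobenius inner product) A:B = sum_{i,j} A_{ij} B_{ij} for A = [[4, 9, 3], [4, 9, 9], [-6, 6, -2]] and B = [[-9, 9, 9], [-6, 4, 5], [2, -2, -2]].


A:B = sum over all i,j of A_{ij} * B_{ij}.
Row 1: 4*-9=-36, 9*9=81, 3*9=27 => row sum = 72
Row 2: 4*-6=-24, 9*4=36, 9*5=45 => row sum = 57
Row 3: -6*2=-12, 6*-2=-12, -2*-2=4 => row sum = -20
Total = 72 + 57 + -20 = 109

109


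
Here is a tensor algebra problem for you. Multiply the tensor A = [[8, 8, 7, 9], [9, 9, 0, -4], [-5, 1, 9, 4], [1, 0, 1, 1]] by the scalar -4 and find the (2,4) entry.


Scalar multiplication: (cA)_{ij} = c * A_{ij}.
c = -4
A_{24} = -4
(cA)_{24} = -4 * -4 = 16

16


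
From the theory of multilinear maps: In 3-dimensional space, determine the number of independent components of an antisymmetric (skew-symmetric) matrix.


An antisymmetric rank-2 tensor satisfies A_{ij} = -A_{ji}, so diagonal entries are zero.
The independent components are the upper-triangular entries: C(n, 2) = n(n-1)/2.
n = 3
C(3, 2) = 3 * 2 / 2 = 6 / 2 = 3

3


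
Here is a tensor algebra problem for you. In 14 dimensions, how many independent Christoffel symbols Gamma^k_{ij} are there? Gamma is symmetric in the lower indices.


Christoffel symbols Gamma^k_{ij} are symmetric in i,j, so there are d * d(d+1)/2 independent symbols.
d = 14
d(d+1)/2 = 14 * 15 / 2 = 105
Total = 14 * 105 = 1470

1470


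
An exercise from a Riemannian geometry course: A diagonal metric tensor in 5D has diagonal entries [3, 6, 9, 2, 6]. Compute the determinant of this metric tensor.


For a diagonal metric, the determinant is the product of diagonal entries.
Diagonal entries: 3, 6, 9, 2, 6
det(g) = 3 * 6 * 9 * 2 * 6 = 1944

1944


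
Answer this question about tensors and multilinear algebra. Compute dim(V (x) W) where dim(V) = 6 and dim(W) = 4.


The dimension of a tensor product is the product of dimensions.
dim(V) = 6, dim(W) = 4
dim(V (x) W) = 6 * 4 = 24

24


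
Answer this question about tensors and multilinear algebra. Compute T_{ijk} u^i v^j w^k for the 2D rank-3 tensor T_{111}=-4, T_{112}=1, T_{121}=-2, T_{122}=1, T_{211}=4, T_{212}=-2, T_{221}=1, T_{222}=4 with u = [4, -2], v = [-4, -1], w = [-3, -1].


S = sum over i,j,k of T_{ijk} u_i v_j w_k. Expanding all 8 terms:
T_{111}*u_1*v_1*w_1 = -4*4*-4*-3 = -192  (running total: -192)
T_{112}*u_1*v_1*w_2 = 1*4*-4*-1 = 16  (running total: -176)
T_{121}*u_1*v_2*w_1 = -2*4*-1*-3 = -24  (running total: -200)
T_{122}*u_1*v_2*w_2 = 1*4*-1*-1 = 4  (running total: -196)
T_{211}*u_2*v_1*w_1 = 4*-2*-4*-3 = -96  (running total: -292)
T_{212}*u_2*v_1*w_2 = -2*-2*-4*-1 = 16  (running total: -276)
T_{221}*u_2*v_2*w_1 = 1*-2*-1*-3 = -6  (running total: -282)
T_{222}*u_2*v_2*w_2 = 4*-2*-1*-1 = -8  (running total: -290)
S = -290

-290


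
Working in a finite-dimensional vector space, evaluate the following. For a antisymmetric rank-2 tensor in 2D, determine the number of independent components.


A antisymmetric rank-2 tensor in d dimensions has d(d-1)/2 independent components.
d = 2
d(d-1)/2 = 2 * 1 / 2 = 2 / 2 = 1

1


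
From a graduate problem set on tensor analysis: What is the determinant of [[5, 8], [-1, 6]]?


For a 2x2 matrix [[a, b], [c, d]], det = a*d - b*c.
a = 5, b = 8, c = -1, d = 6
a*d = 5 * 6 = 30
b*c = 8 * -1 = -8
det = 30 - -8 = 38

38


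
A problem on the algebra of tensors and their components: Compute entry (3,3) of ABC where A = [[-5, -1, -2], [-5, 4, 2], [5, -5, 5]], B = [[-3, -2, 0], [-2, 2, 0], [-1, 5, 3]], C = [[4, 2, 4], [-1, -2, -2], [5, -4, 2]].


(ABC)_{33} = sum_m (AB)_{3m} C_{m3}. First compute row 3 of AB.
(AB)_{31} = 5*-3 + -5*-2 + 5*-1 = -10
(AB)_{32} = 5*-2 + -5*2 + 5*5 = 5
(AB)_{33} = 5*0 + -5*0 + 5*3 = 15
Now contract with column 3 of C:
(AB)_{31} * C_{13} = -10 * 4 = -40
(AB)_{32} * C_{23} = 5 * -2 = -10
(AB)_{33} * C_{33} = 15 * 2 = 30
(ABC)_{33} = -40 + -10 + 30 = -20

-20


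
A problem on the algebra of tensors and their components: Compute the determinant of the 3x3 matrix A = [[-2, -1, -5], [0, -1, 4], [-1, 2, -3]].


Expanding along the first row, det(A) = a11*M_11 - a12*M_12 + a13*M_13, where M_1j is the (1,j) minor.
Minor M_11 = -1*-3 - 4*2 = -5
Minor M_12 = 0*-3 - 4*-1 = 4
Minor M_13 = 0*2 - -1*-1 = -1
det = -2*(-5) - -1*(4) + -5*(-1)
    = 10 - -4 + 5
    = 19

19


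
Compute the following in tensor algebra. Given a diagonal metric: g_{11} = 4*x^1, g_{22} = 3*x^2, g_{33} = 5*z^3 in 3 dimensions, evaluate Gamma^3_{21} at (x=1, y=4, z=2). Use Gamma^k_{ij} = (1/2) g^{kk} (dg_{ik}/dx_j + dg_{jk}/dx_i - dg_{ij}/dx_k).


For a diagonal metric, Gamma^k_{ij} = (1/2) g^{kk} (dg_{ik}/dx_j + dg_{jk}/dx_i - dg_{ij}/dx_k).
The metric is diagonal, so g_{ab} = 0 for a != b.
At the given point: g_{11} = 4, g_{22} = 3, g_{33} = 40
g^{33} = 1/40
dg_{23}/dx_1 = 0 (off-diagonal)
dg_{13}/dx_2 = 0 (off-diagonal)
dg_{21}/dx_3 = 0 (off-diagonal)
Numerator = 0 + 0 - 0 = 0
Gamma^3_{21} = 0 / (2 * 40) = 0

0


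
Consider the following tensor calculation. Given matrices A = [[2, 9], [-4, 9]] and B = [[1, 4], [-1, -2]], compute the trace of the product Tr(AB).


Tr(AB) = sum_i (AB)_{ii} where (AB)_{ii} = sum_k A_{ik} B_{ki}.
(AB)_{11} = 2*1 + 9*-1 = -7
(AB)_{22} = -4*4 + 9*-2 = -34
Tr(AB) = -7 + -34 = -41

-41


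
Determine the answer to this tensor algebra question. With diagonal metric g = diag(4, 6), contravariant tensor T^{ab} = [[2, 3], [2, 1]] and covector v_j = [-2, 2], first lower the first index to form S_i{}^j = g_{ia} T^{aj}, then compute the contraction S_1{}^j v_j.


Step 1: lower the first index. For a diagonal metric, g_{ia} T^{aj} = g_{ii} T^{ij} (no sum on i).
g_{11} = 4
S_1{}^1 = 4 * T^{11} = 4 * 2 = 8
S_1{}^2 = 4 * T^{12} = 4 * 3 = 12
Step 2: contract S_1{}^j with v_j.
S_1{}^1 * v_1 = 8 * -2 = -16
S_1{}^2 * v_2 = 12 * 2 = 24
Result = -16 + 24 = 8

8


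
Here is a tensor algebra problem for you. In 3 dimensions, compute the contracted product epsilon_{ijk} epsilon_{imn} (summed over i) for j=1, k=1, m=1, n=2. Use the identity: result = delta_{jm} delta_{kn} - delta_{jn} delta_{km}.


Using the identity: epsilon_{ijk} epsilon_{imn} = delta_{jm} delta_{kn} - delta_{jn} delta_{km}.
delta_{11} = 1
delta_{12} = 0
delta_{12} = 0
delta_{11} = 1
Result = 1 * 0 - 0 * 1 = 0 - 0 = 0

0


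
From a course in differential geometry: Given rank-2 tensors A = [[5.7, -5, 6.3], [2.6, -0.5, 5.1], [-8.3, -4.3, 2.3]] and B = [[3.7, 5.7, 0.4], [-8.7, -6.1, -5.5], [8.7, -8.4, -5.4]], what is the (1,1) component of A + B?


Tensor addition is component-wise: (A + B)_{ij} = A_{ij} + B_{ij}.
A_{11} = 5.7
B_{11} = 3.7
(A + B)_{11} = 5.7 + 3.7 = 9.4

9.4


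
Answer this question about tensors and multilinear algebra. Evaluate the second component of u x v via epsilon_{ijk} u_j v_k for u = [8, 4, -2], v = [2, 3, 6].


(u x v)_2 = sum_{j,k} epsilon_{2jk} u_j v_k. Only permutations of (1,2,3) contribute; the two non-zero terms are:
eps_{213} u_1 v_3 = -1 * 8 * 6 = -48
eps_{231} u_3 v_1 = 1 * -2 * 2 = -4
(u x v)_2 = -52

-52


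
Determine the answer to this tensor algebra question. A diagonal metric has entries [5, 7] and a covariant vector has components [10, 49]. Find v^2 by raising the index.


To raise an index with a diagonal metric: v^i = v_i / g_{ii}.
For index 2: v_2 = 49, g_{22} = 7
v^2 = 49 / 7 = 7

7


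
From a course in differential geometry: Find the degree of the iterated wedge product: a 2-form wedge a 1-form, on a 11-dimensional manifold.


The degree of a wedge product is the sum of the degrees of the individual forms.
Degrees: 2, 1
Total degree = 2 + 1 = 3

3


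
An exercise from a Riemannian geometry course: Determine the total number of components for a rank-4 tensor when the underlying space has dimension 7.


The number of components of a rank-r tensor in d dimensions is d^r.
Here d = 7 and r = 4.
7^4 = 2401

2401


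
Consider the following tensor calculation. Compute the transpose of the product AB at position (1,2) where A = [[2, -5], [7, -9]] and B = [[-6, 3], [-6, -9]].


(AB)^T_{ij} = (AB)_{ji} = sum_k A_{jk} B_{ki}.
For i=1, j=2 we need (AB)_{21}:
A_{21} * B_{11} = 7 * -6 = -42
A_{22} * B_{21} = -9 * -6 = 54
Sum = -42 + 54 = 12

12


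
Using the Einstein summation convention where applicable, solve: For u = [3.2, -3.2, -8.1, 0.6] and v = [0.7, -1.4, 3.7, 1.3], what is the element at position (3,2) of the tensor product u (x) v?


The outer product entry T_{ij} = u_i * v_j.
We need i=3, j=2.
u_3 = -8.1, v_2 = -1.4
T_{3,2} = -8.1 * -1.4 = 11.34

11.34


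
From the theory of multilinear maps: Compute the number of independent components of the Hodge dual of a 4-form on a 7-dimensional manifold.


The Hodge dual of a p-form on an n-dimensional manifold is an (n-p)-form.
n = 7, p = 4, so dual degree = 7 - 4 = 3
The number of components is C(n, n-p) = C(7, 3) = 35

35


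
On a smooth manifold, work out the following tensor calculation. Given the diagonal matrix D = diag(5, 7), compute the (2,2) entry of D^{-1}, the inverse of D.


For a diagonal matrix, the inverse has entries (D^{-1})_{ii} = 1/d_{ii}.
The diagonal entries are: d_{11} = 5, d_{22} = 7
We need (D^{-1})_{22} = 1/d_{22} = 1/7 = 1/7

1/7


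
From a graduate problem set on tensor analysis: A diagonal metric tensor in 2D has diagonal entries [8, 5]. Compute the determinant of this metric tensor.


For a diagonal metric, the determinant is the product of diagonal entries.
Diagonal entries: 8, 5
det(g) = 8 * 5 = 40

40


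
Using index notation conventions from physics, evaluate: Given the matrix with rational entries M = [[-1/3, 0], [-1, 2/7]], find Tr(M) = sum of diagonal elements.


The trace is the sum of diagonal entries.
Diagonal: M[1,1] = -1/3, M[2,2] = 2/7
Tr(M) = -1/3 + 2/7
Computing step by step:
After adding M[1,1]: -1/3
After adding M[2,2]: -1/21
Tr(M) = -1/21

-1/21


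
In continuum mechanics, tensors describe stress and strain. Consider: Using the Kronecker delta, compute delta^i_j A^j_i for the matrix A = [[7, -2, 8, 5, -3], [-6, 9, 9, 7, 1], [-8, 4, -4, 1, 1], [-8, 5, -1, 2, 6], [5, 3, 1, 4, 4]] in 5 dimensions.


The contraction (trace) of a rank-2 tensor is the sum of its diagonal elements.
Diagonal entries: A[1,1] = 7, A[2,2] = 9, A[3,3] = -4, A[4,4] = 2, A[5,5] = 4
Tr(A) = 7 + 9 + -4 + 2 + 4 = 18

18


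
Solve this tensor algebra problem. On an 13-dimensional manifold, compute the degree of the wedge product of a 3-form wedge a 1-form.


The degree of a wedge product is the sum of the degrees of the individual forms.
Degrees: 3, 1
Total degree = 3 + 1 = 4

4


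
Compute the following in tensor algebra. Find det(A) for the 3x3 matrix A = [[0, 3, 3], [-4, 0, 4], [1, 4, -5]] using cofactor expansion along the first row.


Expanding along the first row, det(A) = a11*M_11 - a12*M_12 + a13*M_13, where M_1j is the (1,j) minor.
Minor M_11 = 0*-5 - 4*4 = -16
Minor M_12 = -4*-5 - 4*1 = 16
Minor M_13 = -4*4 - 0*1 = -16
det = 0*(-16) - 3*(16) + 3*(-16)
    = 0 - 48 + -48
    = -96

-96


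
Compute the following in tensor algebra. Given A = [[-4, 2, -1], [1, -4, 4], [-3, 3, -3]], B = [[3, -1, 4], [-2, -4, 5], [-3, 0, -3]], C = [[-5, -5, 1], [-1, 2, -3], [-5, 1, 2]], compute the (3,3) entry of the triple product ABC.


(ABC)_{33} = sum_m (AB)_{3m} C_{m3}. First compute row 3 of AB.
(AB)_{31} = -3*3 + 3*-2 + -3*-3 = -6
(AB)_{32} = -3*-1 + 3*-4 + -3*0 = -9
(AB)_{33} = -3*4 + 3*5 + -3*-3 = 12
Now contract with column 3 of C:
(AB)_{31} * C_{13} = -6 * 1 = -6
(AB)_{32} * C_{23} = -9 * -3 = 27
(AB)_{33} * C_{33} = 12 * 2 = 24
(ABC)_{33} = -6 + 27 + 24 = 45

45


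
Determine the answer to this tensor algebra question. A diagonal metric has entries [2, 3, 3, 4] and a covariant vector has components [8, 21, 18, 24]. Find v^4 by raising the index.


To raise an index with a diagonal metric: v^i = v_i / g_{ii}.
For index 4: v_4 = 24, g_{44} = 4
v^4 = 24 / 4 = 6

6


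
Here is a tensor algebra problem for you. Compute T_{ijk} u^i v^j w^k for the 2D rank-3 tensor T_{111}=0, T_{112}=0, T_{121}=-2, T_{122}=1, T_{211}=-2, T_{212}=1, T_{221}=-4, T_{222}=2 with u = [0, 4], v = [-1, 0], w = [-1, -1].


S = sum over i,j,k of T_{ijk} u_i v_j w_k. Expanding all 8 terms:
T_{111}*u_1*v_1*w_1 = 0*0*-1*-1 = 0  (running total: 0)
T_{112}*u_1*v_1*w_2 = 0*0*-1*-1 = 0  (running total: 0)
T_{121}*u_1*v_2*w_1 = -2*0*0*-1 = 0  (running total: 0)
T_{122}*u_1*v_2*w_2 = 1*0*0*-1 = 0  (running total: 0)
T_{211}*u_2*v_1*w_1 = -2*4*-1*-1 = -8  (running total: -8)
T_{212}*u_2*v_1*w_2 = 1*4*-1*-1 = 4  (running total: -4)
T_{221}*u_2*v_2*w_1 = -4*4*0*-1 = 0  (running total: -4)
T_{222}*u_2*v_2*w_2 = 2*4*0*-1 = 0  (running total: -4)
S = -4

-4


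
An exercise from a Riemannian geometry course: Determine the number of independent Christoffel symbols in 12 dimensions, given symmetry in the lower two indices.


Christoffel symbols Gamma^k_{ij} are symmetric in i,j, so there are d * d(d+1)/2 independent symbols.
d = 12
d(d+1)/2 = 12 * 13 / 2 = 78
Total = 12 * 78 = 936

936


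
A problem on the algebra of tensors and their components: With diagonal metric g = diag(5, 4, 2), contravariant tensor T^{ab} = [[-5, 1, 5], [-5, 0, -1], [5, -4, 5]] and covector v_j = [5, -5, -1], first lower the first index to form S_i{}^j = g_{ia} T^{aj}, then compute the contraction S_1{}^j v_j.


Step 1: lower the first index. For a diagonal metric, g_{ia} T^{aj} = g_{ii} T^{ij} (no sum on i).
g_{11} = 5
S_1{}^1 = 5 * T^{11} = 5 * -5 = -25
S_1{}^2 = 5 * T^{12} = 5 * 1 = 5
S_1{}^3 = 5 * T^{13} = 5 * 5 = 25
Step 2: contract S_1{}^j with v_j.
S_1{}^1 * v_1 = -25 * 5 = -125
S_1{}^2 * v_2 = 5 * -5 = -25
S_1{}^3 * v_3 = 25 * -1 = -25
Result = -125 + -25 + -25 = -175

-175


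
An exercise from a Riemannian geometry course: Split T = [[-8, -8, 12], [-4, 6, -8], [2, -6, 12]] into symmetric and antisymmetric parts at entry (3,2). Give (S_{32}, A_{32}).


T_{32} = -6
T_{23} = -8
S_{32} = (-6 + -8)/2 = -14/2 = -7
A_{32} = (-6 - -8)/2 = 2/2 = 1
Check: S + A = -7 + 1 = -6 = T_{32}.

(-7, 1)


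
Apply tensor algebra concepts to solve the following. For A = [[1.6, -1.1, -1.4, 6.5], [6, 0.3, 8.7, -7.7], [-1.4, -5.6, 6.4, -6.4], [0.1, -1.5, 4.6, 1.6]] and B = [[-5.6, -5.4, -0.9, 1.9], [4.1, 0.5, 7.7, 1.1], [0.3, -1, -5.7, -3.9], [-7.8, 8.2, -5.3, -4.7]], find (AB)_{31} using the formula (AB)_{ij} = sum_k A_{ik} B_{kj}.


(AB)_{ij} = sum_k A_{ik} B_{kj}.
For i=3, j=1:
A_{31} * B_{11} = -1.4 * -5.6 = 7.84
A_{32} * B_{21} = -5.6 * 4.1 = -22.96
A_{33} * B_{31} = 6.4 * 0.3 = 1.92
A_{34} * B_{41} = -6.4 * -7.8 = 49.92
Sum = 7.84 + -22.96 + 1.92 + 49.92 = 36.72

36.72


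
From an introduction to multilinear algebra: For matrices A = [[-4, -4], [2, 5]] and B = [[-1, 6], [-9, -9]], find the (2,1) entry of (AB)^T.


(AB)^T_{ij} = (AB)_{ji} = sum_k A_{jk} B_{ki}.
For i=2, j=1 we need (AB)_{12}:
A_{11} * B_{12} = -4 * 6 = -24
A_{12} * B_{22} = -4 * -9 = 36
Sum = -24 + 36 = 12

12


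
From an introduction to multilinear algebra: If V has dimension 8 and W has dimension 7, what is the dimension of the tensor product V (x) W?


The dimension of a tensor product is the product of dimensions.
dim(V) = 8, dim(W) = 7
dim(V (x) W) = 8 * 7 = 56

56


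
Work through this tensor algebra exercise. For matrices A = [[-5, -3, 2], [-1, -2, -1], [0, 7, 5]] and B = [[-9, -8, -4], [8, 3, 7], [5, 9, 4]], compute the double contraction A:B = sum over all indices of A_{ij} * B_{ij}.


A:B = sum over all i,j of A_{ij} * B_{ij}.
Row 1: -5*-9=45, -3*-8=24, 2*-4=-8 => row sum = 61
Row 2: -1*8=-8, -2*3=-6, -1*7=-7 => row sum = -21
Row 3: 0*5=0, 7*9=63, 5*4=20 => row sum = 83
Total = 61 + -21 + 83 = 123

123


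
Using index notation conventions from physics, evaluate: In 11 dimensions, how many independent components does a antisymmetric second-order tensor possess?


A antisymmetric rank-2 tensor in d dimensions has d(d-1)/2 independent components.
d = 11
d(d-1)/2 = 11 * 10 / 2 = 110 / 2 = 55

55


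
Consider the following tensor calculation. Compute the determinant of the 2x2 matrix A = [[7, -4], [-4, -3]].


For a 2x2 matrix [[a, b], [c, d]], det = a*d - b*c.
a = 7, b = -4, c = -4, d = -3
a*d = 7 * -3 = -21
b*c = -4 * -4 = 16
det = -21 - 16 = -37

-37


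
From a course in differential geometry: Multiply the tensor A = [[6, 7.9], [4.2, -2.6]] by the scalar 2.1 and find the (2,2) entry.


Scalar multiplication: (cA)_{ij} = c * A_{ij}.
c = 2.1
A_{22} = -2.6
(cA)_{22} = 2.1 * -2.6 = -5.46

-5.46


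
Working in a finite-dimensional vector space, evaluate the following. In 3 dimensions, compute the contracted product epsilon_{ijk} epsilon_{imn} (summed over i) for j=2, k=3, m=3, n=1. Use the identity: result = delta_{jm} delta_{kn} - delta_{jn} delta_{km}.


Using the identity: epsilon_{ijk} epsilon_{imn} = delta_{jm} delta_{kn} - delta_{jn} delta_{km}.
delta_{23} = 0
delta_{31} = 0
delta_{21} = 0
delta_{33} = 1
Result = 0 * 0 - 0 * 1 = 0 - 0 = 0

0


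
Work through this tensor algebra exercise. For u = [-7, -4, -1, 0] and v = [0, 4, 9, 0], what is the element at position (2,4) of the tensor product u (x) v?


The outer product entry T_{ij} = u_i * v_j.
We need i=2, j=4.
u_2 = -4, v_4 = 0
T_{2,4} = -4 * 0 = 0

0


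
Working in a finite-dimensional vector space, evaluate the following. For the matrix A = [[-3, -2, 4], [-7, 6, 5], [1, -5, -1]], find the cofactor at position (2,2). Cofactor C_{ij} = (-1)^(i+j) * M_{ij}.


To find cofactor C_{22}, delete row 2 and column 2.
The resulting 2x2 submatrix is: [[-3, 4], [1, -1]]
Minor M_{22} = -3*-1 - 4*1
  = 3 - 4 = -1
Sign = (-1)^(2+2) = (-1)^4 = 1
Cofactor C_{22} = 1 * -1 = -1

-1


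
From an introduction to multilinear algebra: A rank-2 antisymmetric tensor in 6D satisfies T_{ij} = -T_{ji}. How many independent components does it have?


An antisymmetric rank-2 tensor satisfies A_{ij} = -A_{ji}, so diagonal entries are zero.
The independent components are the upper-triangular entries: C(n, 2) = n(n-1)/2.
n = 6
C(6, 2) = 6 * 5 / 2 = 30 / 2 = 15

15


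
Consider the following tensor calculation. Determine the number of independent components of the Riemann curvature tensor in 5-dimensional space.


The Riemann tensor in d dimensions has d^2(d^2 - 1)/12 independent components.
d = 5, so d^2 = 25
d^2 - 1 = 24
d^2(d^2 - 1) = 25 * 24 = 600
Divide by 12: 600 / 12 = 50

50


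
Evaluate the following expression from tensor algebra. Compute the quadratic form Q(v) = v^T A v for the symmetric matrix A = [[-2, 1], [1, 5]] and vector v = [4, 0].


First compute Av:
(Av)_1 = -2*4 + 1*0 = -8
(Av)_2 = 1*4 + 5*0 = 4
Av = [-8, 4]
Then v^T (Av) = 4*-8 + 0*4
= -32 + 0 = -32

-32


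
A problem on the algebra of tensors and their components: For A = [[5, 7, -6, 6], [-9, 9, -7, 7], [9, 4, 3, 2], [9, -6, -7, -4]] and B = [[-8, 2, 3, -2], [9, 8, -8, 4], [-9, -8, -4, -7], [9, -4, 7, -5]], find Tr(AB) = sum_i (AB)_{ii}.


Tr(AB) = sum_i (AB)_{ii} where (AB)_{ii} = sum_k A_{ik} B_{ki}.
(AB)_{11} = 5*-8 + 7*9 + -6*-9 + 6*9 = 131
(AB)_{22} = -9*2 + 9*8 + -7*-8 + 7*-4 = 82
(AB)_{33} = 9*3 + 4*-8 + 3*-4 + 2*7 = -3
(AB)_{44} = 9*-2 + -6*4 + -7*-7 + -4*-5 = 27
Tr(AB) = 131 + 82 + -3 + 27 = 237

237


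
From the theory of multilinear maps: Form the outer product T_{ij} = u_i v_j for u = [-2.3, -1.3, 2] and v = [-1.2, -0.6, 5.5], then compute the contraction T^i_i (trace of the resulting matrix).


The outer product gives T_{ij} = u_i v_j.
The trace (contraction) is Tr(T) = sum_i T_{ii} = sum_i u_i v_i.
Diagonal entries:
T_{11} = u_1 * v_1 = -2.3 * -1.2 = 2.76
T_{22} = u_2 * v_2 = -1.3 * -0.6 = 0.78
T_{33} = u_3 * v_3 = 2 * 5.5 = 11
Tr(T) = 2.76 + 0.78 + 11 = 14.54

14.54


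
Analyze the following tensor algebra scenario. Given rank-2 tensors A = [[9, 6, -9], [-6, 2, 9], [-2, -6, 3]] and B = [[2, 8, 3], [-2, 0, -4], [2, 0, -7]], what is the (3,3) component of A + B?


Tensor addition is component-wise: (A + B)_{ij} = A_{ij} + B_{ij}.
A_{33} = 3
B_{33} = -7
(A + B)_{33} = 3 + -7 = -4

-4


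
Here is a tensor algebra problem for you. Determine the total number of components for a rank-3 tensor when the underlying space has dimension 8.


The number of components of a rank-r tensor in d dimensions is d^r.
Here d = 8 and r = 3.
8^3 = 512

512


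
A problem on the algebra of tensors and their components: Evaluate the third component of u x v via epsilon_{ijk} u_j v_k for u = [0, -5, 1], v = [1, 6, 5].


(u x v)_3 = sum_{j,k} epsilon_{3jk} u_j v_k. Only permutations of (1,2,3) contribute; the two non-zero terms are:
eps_{312} u_1 v_2 = 1 * 0 * 6 = 0
eps_{321} u_2 v_1 = -1 * -5 * 1 = 5
(u x v)_3 = 5

5


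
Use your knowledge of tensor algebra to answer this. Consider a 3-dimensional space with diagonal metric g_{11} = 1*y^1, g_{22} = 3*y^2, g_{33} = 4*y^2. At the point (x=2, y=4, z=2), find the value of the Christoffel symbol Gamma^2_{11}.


For a diagonal metric, Gamma^k_{ij} = (1/2) g^{kk} (dg_{ik}/dx_j + dg_{jk}/dx_i - dg_{ij}/dx_k).
The metric is diagonal, so g_{ab} = 0 for a != b.
At the given point: g_{11} = 4, g_{22} = 48, g_{33} = 64
g^{22} = 1/48
dg_{12}/dx_1 = 0 (off-diagonal)
dg_{12}/dx_1 = 0 (off-diagonal)
dg_{11}/dx_2 = dg_{11}/dx_2 = 1
Numerator = 0 + 0 - 1 = -1
Gamma^2_{11} = -1 / (2 * 48) = -1/96

-1/96
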